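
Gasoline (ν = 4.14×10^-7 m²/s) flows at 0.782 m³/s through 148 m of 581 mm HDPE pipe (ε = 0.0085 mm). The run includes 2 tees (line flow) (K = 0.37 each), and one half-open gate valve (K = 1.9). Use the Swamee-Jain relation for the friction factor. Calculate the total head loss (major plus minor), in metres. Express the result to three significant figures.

V = 4Q/(πD²) = 2.950 m/s; V²/2g = 0.4434 m
Re = 4.14×10^6, ε/D = 1.46×10^-5 → f = 0.01005 (Swamee-Jain)
Major: h_f = f(L/D)·V²/2g = 0.01005·254.7·0.4434 = 1.136 m
Minor: ΣK = 2.64; h_m = ΣK·V²/2g = 1.171 m
Total H_L = 1.136 + 1.171 = 2.306 m

H_L ≈ 2.31 m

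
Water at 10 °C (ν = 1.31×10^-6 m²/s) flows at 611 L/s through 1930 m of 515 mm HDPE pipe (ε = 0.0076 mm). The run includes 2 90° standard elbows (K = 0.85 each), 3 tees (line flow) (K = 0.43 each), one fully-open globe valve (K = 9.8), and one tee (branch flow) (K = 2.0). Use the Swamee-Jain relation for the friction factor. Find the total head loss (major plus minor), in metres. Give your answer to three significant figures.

V = 4Q/(πD²) = 2.933 m/s; V²/2g = 0.4385 m
Re = 1.15×10^6, ε/D = 1.48×10^-5 → f = 0.01172 (Swamee-Jain)
Major: h_f = f(L/D)·V²/2g = 0.01172·3748·0.4385 = 19.26 m
Minor: ΣK = 14.8; h_m = ΣK·V²/2g = 6.485 m
Total H_L = 19.26 + 6.485 = 25.75 m

H_L ≈ 25.7 m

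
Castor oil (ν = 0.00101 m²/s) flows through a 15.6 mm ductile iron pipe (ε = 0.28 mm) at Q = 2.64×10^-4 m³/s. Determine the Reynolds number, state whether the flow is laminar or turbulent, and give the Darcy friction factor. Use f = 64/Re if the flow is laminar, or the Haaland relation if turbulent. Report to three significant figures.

V = 4Q/(πD²) = 1.381 m/s
Re = VD/ν = 1.381·0.0156/0.00101 = 21.3
Re < 2300 → laminar → f = 64/Re = 3.000

Re ≈ 21.3; laminar; f = 64/Re ≈ 3.00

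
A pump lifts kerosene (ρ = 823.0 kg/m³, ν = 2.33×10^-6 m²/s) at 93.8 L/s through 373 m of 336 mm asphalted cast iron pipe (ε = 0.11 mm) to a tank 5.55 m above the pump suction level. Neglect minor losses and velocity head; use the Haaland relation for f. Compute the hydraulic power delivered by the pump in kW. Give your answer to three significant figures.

V = 4Q/(πD²) = 1.058 m/s; Re = 1.53×10^5; ε/D = 3.27×10^-4; f = 0.01824
h_f = f(L/D)V²/2g = 1.155 m
Total head H = z + h_f = 5.55 + 1.155 = 6.705 m
P_hyd = ρgQH = 823.0·9.81·0.0938·6.705 = 5.078 kW

P_hyd ≈ 5.08 kW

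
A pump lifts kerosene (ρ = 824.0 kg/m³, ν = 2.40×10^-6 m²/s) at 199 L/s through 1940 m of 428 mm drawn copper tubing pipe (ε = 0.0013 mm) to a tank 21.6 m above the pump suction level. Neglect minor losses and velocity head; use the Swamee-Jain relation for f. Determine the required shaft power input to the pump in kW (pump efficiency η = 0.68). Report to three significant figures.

V = 4Q/(πD²) = 1.383 m/s; Re = 2.47×10^5; ε/D = 3.04×10^-6; f = 0.01495
h_f = f(L/D)V²/2g = 6.607 m
Total head H = z + h_f = 21.6 + 6.607 = 28.21 m
P_hyd = ρgQH = 824.0·9.81·0.199·28.21 = 45.37 kW
P_shaft = P_hyd/η = 45.37/0.68 = 66.73 kW

P_shaft ≈ 66.7 kW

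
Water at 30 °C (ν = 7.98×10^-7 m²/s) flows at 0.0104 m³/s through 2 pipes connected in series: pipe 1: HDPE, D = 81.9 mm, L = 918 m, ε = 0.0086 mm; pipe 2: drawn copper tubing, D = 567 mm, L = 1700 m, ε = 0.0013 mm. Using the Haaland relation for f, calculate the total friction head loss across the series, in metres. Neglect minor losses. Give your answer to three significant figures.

H ≈ 36.1 m

Pipe 1: V = 1.974 m/s, Re = 2.03×10^5, ε/D = 1.05×10^-4, f = 0.01619, h_1 = f(L/D)V²/2g = 36.05 m
Pipe 2: V = 0.04119 m/s, Re = 2.93×10^4, ε/D = 2.29×10^-6, f = 0.02346, h_2 = f(L/D)V²/2g = 0.006082 m
Series → Q common, losses add: H = Σh = 36.05 m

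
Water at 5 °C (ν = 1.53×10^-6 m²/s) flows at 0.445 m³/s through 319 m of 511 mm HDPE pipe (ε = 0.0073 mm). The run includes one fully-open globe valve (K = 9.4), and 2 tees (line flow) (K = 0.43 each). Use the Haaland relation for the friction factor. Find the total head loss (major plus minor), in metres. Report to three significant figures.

V = 4Q/(πD²) = 2.170 m/s; V²/2g = 0.2400 m
Re = 7.25×10^5, ε/D = 1.43×10^-5 → f = 0.01245 (Haaland)
Major: h_f = f(L/D)·V²/2g = 0.01245·624.3·0.2400 = 1.865 m
Minor: ΣK = 10.3; h_m = ΣK·V²/2g = 2.462 m
Total H_L = 1.865 + 2.462 = 4.327 m

H_L ≈ 4.33 m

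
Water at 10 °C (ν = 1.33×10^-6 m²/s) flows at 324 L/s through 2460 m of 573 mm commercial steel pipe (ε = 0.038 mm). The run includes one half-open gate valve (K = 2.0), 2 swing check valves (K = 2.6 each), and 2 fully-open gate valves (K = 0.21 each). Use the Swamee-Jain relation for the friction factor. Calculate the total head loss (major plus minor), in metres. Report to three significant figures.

V = 4Q/(πD²) = 1.256 m/s; V²/2g = 0.08046 m
Re = 5.41×10^5, ε/D = 6.63×10^-5 → f = 0.01391 (Swamee-Jain)
Major: h_f = f(L/D)·V²/2g = 0.01391·4293·0.08046 = 4.805 m
Minor: ΣK = 7.62; h_m = ΣK·V²/2g = 0.6131 m
Total H_L = 4.805 + 0.6131 = 5.418 m

H_L ≈ 5.42 m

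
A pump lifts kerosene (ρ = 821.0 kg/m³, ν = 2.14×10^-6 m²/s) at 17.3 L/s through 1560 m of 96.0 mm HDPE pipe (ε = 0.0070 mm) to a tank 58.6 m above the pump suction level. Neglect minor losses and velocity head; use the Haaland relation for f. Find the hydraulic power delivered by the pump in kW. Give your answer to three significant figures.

P_hyd ≈ 20.0 kW

V = 4Q/(πD²) = 2.390 m/s; Re = 1.07×10^5; ε/D = 7.29×10^-5; f = 0.01790
h_f = f(L/D)V²/2g = 84.67 m
Total head H = z + h_f = 58.6 + 84.67 = 143.3 m
P_hyd = ρgQH = 821.0·9.81·0.0173·143.3 = 19.96 kW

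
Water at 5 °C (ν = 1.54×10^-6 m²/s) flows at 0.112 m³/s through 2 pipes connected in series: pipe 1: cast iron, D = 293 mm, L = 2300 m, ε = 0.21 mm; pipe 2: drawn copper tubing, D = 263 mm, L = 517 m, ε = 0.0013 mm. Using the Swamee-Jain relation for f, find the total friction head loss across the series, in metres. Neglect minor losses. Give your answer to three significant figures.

H ≈ 27.4 m

Pipe 1: V = 1.661 m/s, Re = 3.16×10^5, ε/D = 7.17×10^-4, f = 0.01942, h_1 = f(L/D)V²/2g = 21.44 m
Pipe 2: V = 2.062 m/s, Re = 3.52×10^5, ε/D = 4.94×10^-6, f = 0.01402, h_2 = f(L/D)V²/2g = 5.969 m
Series → Q common, losses add: H = Σh = 27.41 m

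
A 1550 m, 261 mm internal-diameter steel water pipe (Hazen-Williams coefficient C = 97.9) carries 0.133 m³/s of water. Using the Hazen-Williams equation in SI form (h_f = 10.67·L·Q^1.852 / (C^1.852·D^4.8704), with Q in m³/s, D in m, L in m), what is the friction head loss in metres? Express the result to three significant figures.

h_f ≈ 56.3 m

h_f = 10.67·1550·0.133^1.852 / (97.9^1.852·0.261^4.8704) = 56.25 m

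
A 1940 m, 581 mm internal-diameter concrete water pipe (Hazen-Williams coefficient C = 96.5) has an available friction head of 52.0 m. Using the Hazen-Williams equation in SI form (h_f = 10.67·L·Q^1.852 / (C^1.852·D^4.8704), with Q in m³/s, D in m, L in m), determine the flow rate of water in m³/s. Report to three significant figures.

Rearranging: Q = [h_f·C^1.852·D^4.8704 / (10.67·L)]^(1/1.852)
Q = [52.0·96.5^1.852·0.581^4.8704 / (10.67·1940)]^0.540 = 0.9130 m³/s

Q ≈ 0.913 m³/s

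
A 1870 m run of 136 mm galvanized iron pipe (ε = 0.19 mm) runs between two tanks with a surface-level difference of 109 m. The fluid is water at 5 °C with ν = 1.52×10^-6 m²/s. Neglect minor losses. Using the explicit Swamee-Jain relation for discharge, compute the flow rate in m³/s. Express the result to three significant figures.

Q ≈ 0.0384 m³/s

Swamee-Jain (Type II): Q = -0.965·√(gD⁵h_f/L)·ln[ε/(3.7D) + √(3.17ν²L/(gD³h_f))]
√(gD⁵h_f/L) = √(9.81·0.136⁵·109/1870) = 0.005158
ε/(3.7D) = 3.78×10^-4; √(3.17ν²L/(gD³h_f)) = 7.14×10^-5
Q = -0.965·0.005158·ln(4.489×10^-4) = 0.03837 m³/s
Check: V = 2.64 m/s, Re = 2.36×10^5, f = 0.02246, h_f = 110 m ≈ 109 m ✓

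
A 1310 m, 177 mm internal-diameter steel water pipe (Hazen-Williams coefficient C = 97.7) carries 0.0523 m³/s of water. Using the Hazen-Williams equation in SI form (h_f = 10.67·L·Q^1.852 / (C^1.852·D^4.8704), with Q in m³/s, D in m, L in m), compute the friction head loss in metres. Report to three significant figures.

h_f = 10.67·1310·0.0523^1.852 / (97.7^1.852·0.177^4.8704) = 56.17 m

h_f ≈ 56.2 m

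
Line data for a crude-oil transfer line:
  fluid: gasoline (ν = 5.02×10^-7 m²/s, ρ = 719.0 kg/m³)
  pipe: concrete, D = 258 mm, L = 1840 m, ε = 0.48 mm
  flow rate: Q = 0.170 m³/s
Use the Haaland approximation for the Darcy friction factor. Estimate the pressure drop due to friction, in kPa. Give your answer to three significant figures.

V = 4Q/(πD²) = 4·0.170/(π·0.258²) = 3.252 m/s
Re = VD/ν = 3.252·0.258/5.02×10^-7 = 1.67×10^6 → turbulent
ε/D = 0.48/258 = 0.00186
Haaland: f = 0.02313
h_f = f(L/D)V²/(2g) = 0.02313·(1840/0.258)·3.252²/(2·9.81) = 88.88 m
Δp = ρg·h_f = 719.0·9.81·88.88 = 626.9 kPa

Δp ≈ 627 kPa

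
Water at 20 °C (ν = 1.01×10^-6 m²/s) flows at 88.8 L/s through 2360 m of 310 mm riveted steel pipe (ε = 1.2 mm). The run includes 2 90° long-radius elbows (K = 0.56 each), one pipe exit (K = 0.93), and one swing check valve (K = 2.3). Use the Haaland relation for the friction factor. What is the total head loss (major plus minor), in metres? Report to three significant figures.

H_L ≈ 15.6 m

V = 4Q/(πD²) = 1.177 m/s; V²/2g = 0.07055 m
Re = 3.61×10^5, ε/D = 0.00387 → f = 0.02849 (Haaland)
Major: h_f = f(L/D)·V²/2g = 0.02849·7613·0.07055 = 15.30 m
Minor: ΣK = 4.35; h_m = ΣK·V²/2g = 0.3069 m
Total H_L = 15.30 + 0.3069 = 15.61 m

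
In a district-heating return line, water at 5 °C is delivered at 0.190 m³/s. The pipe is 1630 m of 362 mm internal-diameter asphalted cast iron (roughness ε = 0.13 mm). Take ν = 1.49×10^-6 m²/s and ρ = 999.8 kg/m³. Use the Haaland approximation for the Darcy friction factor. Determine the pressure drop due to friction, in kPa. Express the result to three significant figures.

V = 4Q/(πD²) = 4·0.190/(π·0.362²) = 1.846 m/s
Re = VD/ν = 1.846·0.362/1.49×10^-6 = 4.49×10^5 → turbulent
ε/D = 0.13/362 = 3.59×10^-4
Haaland: f = 0.01672
h_f = f(L/D)V²/(2g) = 0.01672·(1630/0.362)·1.846²/(2·9.81) = 13.08 m
Δp = ρg·h_f = 999.8·9.81·13.08 = 128.2 kPa

Δp ≈ 128 kPa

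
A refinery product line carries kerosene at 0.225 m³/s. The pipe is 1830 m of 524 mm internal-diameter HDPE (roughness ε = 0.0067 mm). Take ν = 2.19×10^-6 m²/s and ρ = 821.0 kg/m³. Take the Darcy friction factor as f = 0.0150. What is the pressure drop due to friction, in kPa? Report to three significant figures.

V = 4Q/(πD²) = 4·0.225/(π·0.524²) = 1.043 m/s
h_f = f(L/D)V²/(2g) = 0.01500·(1830/0.524)·1.043²/(2·9.81) = 2.907 m
Δp = ρg·h_f = 821.0·9.81·2.907 = 23.41 kPa

Δp ≈ 23.4 kPa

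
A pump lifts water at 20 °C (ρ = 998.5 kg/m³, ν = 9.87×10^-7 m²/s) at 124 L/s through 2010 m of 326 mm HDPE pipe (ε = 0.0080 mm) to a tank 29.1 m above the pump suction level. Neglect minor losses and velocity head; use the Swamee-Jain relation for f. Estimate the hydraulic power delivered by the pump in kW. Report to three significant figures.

V = 4Q/(πD²) = 1.486 m/s; Re = 4.91×10^5; ε/D = 2.45×10^-5; f = 0.01351
h_f = f(L/D)V²/2g = 9.373 m
Total head H = z + h_f = 29.1 + 9.373 = 38.47 m
P_hyd = ρgQH = 998.5·9.81·0.124·38.47 = 46.73 kW

P_hyd ≈ 46.7 kW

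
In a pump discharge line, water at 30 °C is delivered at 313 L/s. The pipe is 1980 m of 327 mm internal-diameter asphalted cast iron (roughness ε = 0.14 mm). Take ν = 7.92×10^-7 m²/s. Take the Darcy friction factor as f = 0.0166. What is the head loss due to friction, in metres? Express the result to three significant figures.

V = 4Q/(πD²) = 4·0.313/(π·0.327²) = 3.727 m/s
h_f = f(L/D)V²/(2g) = 0.01660·(1980/0.327)·3.727²/(2·9.81) = 71.16 m

h_f ≈ 71.2 m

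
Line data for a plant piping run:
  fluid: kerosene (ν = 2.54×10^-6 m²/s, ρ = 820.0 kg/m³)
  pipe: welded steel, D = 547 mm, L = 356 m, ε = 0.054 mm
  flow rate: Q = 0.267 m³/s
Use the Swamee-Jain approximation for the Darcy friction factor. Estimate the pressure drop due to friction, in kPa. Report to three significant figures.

V = 4Q/(πD²) = 4·0.267/(π·0.547²) = 1.136 m/s
Re = VD/ν = 1.136·0.547/2.54×10^-6 = 2.45×10^5 → turbulent
ε/D = 0.054/547 = 9.87×10^-5
Swamee-Jain: f = 0.01588
h_f = f(L/D)V²/(2g) = 0.01588·(356/0.547)·1.136²/(2·9.81) = 0.6801 m
Δp = ρg·h_f = 820.0·9.81·0.6801 = 5.471 kPa

Δp ≈ 5.47 kPa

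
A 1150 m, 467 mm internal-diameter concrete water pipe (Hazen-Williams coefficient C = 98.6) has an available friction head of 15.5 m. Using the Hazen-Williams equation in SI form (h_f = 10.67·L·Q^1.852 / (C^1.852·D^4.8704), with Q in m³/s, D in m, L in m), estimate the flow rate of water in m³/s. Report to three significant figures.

Q ≈ 0.362 m³/s

Rearranging: Q = [h_f·C^1.852·D^4.8704 / (10.67·L)]^(1/1.852)
Q = [15.5·98.6^1.852·0.467^4.8704 / (10.67·1150)]^0.540 = 0.3624 m³/s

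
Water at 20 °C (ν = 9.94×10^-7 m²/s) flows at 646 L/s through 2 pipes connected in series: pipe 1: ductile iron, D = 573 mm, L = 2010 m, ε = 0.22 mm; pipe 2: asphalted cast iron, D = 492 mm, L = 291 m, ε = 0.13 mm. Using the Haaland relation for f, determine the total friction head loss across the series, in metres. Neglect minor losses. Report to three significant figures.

H ≈ 23.4 m

Pipe 1: V = 2.505 m/s, Re = 1.44×10^6, ε/D = 3.84×10^-4, f = 0.01616, h_1 = f(L/D)V²/2g = 18.13 m
Pipe 2: V = 3.398 m/s, Re = 1.68×10^6, ε/D = 2.64×10^-4, f = 0.01500, h_2 = f(L/D)V²/2g = 5.220 m
Series → Q common, losses add: H = Σh = 23.35 m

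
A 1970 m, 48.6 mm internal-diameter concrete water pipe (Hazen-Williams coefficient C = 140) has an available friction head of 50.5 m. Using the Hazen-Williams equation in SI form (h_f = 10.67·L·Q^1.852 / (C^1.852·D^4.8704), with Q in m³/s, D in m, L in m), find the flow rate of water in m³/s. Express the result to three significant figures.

Rearranging: Q = [h_f·C^1.852·D^4.8704 / (10.67·L)]^(1/1.852)
Q = [50.5·140^1.852·0.0486^4.8704 / (10.67·1970)]^0.540 = 0.001896 m³/s

Q ≈ 0.00190 m³/s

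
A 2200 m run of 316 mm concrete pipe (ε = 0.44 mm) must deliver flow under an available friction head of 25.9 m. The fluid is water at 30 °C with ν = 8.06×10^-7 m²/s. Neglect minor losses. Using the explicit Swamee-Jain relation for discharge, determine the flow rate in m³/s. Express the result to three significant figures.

Q ≈ 0.144 m³/s

Swamee-Jain (Type II): Q = -0.965·√(gD⁵h_f/L)·ln[ε/(3.7D) + √(3.17ν²L/(gD³h_f))]
√(gD⁵h_f/L) = √(9.81·0.316⁵·25.9/2200) = 0.01908
ε/(3.7D) = 3.76×10^-4; √(3.17ν²L/(gD³h_f)) = 2.38×10^-5
Q = -0.965·0.01908·ln(4.001×10^-4) = 0.1440 m³/s
Check: V = 1.84 m/s, Re = 7.20×10^5, f = 0.02175, h_f = 26.0 m ≈ 25.9 m ✓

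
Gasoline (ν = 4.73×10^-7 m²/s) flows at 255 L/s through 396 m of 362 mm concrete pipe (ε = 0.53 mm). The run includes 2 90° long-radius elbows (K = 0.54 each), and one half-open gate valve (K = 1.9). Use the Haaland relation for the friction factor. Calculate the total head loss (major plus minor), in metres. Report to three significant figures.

H_L ≈ 8.37 m

V = 4Q/(πD²) = 2.478 m/s; V²/2g = 0.3129 m
Re = 1.90×10^6, ε/D = 0.00146 → f = 0.02174 (Haaland)
Major: h_f = f(L/D)·V²/2g = 0.02174·1094·0.3129 = 7.442 m
Minor: ΣK = 2.98; h_m = ΣK·V²/2g = 0.9324 m
Total H_L = 7.442 + 0.9324 = 8.374 m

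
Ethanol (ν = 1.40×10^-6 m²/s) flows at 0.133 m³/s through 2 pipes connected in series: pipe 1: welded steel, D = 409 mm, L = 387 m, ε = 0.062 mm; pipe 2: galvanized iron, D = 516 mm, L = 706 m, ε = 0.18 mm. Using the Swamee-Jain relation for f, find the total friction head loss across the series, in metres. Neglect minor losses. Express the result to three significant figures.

H ≈ 1.29 m

Pipe 1: V = 1.012 m/s, Re = 2.96×10^5, ε/D = 1.52×10^-4, f = 0.01593, h_1 = f(L/D)V²/2g = 0.7875 m
Pipe 2: V = 0.6360 m/s, Re = 2.34×10^5, ε/D = 3.49×10^-4, f = 0.01780, h_2 = f(L/D)V²/2g = 0.5020 m
Series → Q common, losses add: H = Σh = 1.289 m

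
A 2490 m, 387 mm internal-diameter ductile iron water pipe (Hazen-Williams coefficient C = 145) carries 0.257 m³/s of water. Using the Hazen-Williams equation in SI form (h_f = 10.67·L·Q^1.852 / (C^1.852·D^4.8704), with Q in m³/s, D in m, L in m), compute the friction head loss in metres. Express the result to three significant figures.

h_f = 10.67·2490·0.257^1.852 / (145^1.852·0.387^4.8704) = 21.71 m

h_f ≈ 21.7 m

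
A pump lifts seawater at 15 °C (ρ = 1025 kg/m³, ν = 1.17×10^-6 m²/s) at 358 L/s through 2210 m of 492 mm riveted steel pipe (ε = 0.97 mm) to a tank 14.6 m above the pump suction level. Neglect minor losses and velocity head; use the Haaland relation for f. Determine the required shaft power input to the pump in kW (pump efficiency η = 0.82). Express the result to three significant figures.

V = 4Q/(πD²) = 1.883 m/s; Re = 7.92×10^5; ε/D = 0.00197; f = 0.02359
h_f = f(L/D)V²/2g = 19.15 m
Total head H = z + h_f = 14.6 + 19.15 = 33.75 m
P_hyd = ρgQH = 1025·9.81·0.358·33.75 = 121.5 kW
P_shaft = P_hyd/η = 121.5/0.82 = 148.1 kW

P_shaft ≈ 148 kW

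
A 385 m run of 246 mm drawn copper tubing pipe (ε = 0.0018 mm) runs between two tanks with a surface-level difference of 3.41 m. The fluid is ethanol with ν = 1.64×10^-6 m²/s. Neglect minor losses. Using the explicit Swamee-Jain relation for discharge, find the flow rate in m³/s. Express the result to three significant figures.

Swamee-Jain (Type II): Q = -0.965·√(gD⁵h_f/L)·ln[ε/(3.7D) + √(3.17ν²L/(gD³h_f))]
√(gD⁵h_f/L) = √(9.81·0.246⁵·3.41/385) = 0.008847
ε/(3.7D) = 1.98×10^-6; √(3.17ν²L/(gD³h_f)) = 8.12×10^-5
Q = -0.965·0.008847·ln(8.317×10^-5) = 0.08021 m³/s
Check: V = 1.69 m/s, Re = 2.53×10^5, f = 0.01492, h_f = 3.39 m ≈ 3.41 m ✓

Q ≈ 0.0802 m³/s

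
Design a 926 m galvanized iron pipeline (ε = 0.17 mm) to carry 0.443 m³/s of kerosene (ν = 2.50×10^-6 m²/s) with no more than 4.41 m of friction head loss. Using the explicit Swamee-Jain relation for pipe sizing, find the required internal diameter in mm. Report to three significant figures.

D ≈ 572 mm

Swamee-Jain (Type III): D = 0.66·[ε^1.25·(LQ²/(gh_f))^4.75 + ν·Q^9.4·(L/(gh_f))^5.2]^0.04
LQ²/(gh_f) = 4.201; L/(gh_f) = 21.40
Term 1 = ε^1.25·(…)^4.75 = 0.0177; Term 2 = ν·Q^9.4·(…)^5.2 = 0.00983
D = 0.66·(0.0177 + 0.00983)^0.04 = 0.5717 m = 572 mm
Check: V = 1.73 m/s, Re = 3.95×10^5, f = 0.01664, h_f = 4.09 m ≈ 4.41 m ✓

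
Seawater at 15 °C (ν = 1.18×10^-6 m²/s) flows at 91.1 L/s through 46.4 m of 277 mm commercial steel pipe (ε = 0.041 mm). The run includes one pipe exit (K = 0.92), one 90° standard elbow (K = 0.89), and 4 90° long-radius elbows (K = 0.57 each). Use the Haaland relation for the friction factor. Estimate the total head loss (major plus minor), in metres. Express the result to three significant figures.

H_L ≈ 0.775 m

V = 4Q/(πD²) = 1.512 m/s; V²/2g = 0.1165 m
Re = 3.55×10^5, ε/D = 1.48×10^-4 → f = 0.01533 (Haaland)
Major: h_f = f(L/D)·V²/2g = 0.01533·167.5·0.1165 = 0.2991 m
Minor: ΣK = 4.09; h_m = ΣK·V²/2g = 0.4764 m
Total H_L = 0.2991 + 0.4764 = 0.7755 m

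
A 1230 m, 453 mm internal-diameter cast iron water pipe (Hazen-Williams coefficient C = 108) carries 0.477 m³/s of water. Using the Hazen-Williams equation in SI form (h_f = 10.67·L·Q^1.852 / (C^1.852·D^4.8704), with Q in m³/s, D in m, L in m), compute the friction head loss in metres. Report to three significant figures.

h_f = 10.67·1230·0.477^1.852 / (108^1.852·0.453^4.8704) = 27.02 m

h_f ≈ 27.0 m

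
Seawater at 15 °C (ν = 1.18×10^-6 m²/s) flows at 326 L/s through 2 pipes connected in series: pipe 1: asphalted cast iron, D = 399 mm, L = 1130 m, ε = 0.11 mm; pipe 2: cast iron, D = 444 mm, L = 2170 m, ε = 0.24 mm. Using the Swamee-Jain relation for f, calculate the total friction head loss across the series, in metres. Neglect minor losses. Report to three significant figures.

Pipe 1: V = 2.607 m/s, Re = 8.82×10^5, ε/D = 2.76×10^-4, f = 0.01563, h_1 = f(L/D)V²/2g = 15.34 m
Pipe 2: V = 2.106 m/s, Re = 7.92×10^5, ε/D = 5.41×10^-4, f = 0.01769, h_2 = f(L/D)V²/2g = 19.54 m
Series → Q common, losses add: H = Σh = 34.88 m

H ≈ 34.9 m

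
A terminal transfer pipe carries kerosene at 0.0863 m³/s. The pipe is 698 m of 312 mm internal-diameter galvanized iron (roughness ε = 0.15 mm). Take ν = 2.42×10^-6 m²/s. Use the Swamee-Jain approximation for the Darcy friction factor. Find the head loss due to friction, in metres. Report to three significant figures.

h_f ≈ 2.82 m

V = 4Q/(πD²) = 4·0.0863/(π·0.312²) = 1.129 m/s
Re = VD/ν = 1.129·0.312/2.42×10^-6 = 1.46×10^5 → turbulent
ε/D = 0.15/312 = 4.81×10^-4
Swamee-Jain: f = 0.01944
h_f = f(L/D)V²/(2g) = 0.01944·(698/0.312)·1.129²/(2·9.81) = 2.825 m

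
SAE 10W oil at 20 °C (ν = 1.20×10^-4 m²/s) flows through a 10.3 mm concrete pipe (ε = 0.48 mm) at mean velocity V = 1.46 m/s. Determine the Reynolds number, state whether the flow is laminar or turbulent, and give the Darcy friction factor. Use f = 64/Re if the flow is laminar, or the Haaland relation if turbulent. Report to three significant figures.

Re ≈ 125; laminar; f = 64/Re ≈ 0.511

Re = VD/ν = 1.460·0.0103/1.20×10^-4 = 125
Re < 2300 → laminar → f = 64/Re = 0.5107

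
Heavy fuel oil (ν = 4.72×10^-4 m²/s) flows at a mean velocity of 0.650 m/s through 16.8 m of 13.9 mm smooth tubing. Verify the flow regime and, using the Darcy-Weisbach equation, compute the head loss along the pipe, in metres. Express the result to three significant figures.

h_f ≈ 87.0 m

Re = VD/ν = 0.650·0.01390/4.72×10^-4 = 19.1 → laminar (Re < 2300)
f = 64/Re = 3.343
h_f = f(L/D)V²/(2g) = 3.343·(16.8/0.01390)·0.650²/(2·9.81) = 87.02 m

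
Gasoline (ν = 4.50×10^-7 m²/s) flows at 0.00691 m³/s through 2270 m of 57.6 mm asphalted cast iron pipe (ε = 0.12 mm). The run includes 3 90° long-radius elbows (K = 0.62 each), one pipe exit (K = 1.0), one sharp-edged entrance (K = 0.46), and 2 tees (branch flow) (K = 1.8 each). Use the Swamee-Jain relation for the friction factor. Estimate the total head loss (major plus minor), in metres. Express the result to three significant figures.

H_L ≈ 346 m

V = 4Q/(πD²) = 2.652 m/s; V²/2g = 0.3584 m
Re = 3.39×10^5, ε/D = 0.00208 → f = 0.02434 (Swamee-Jain)
Major: h_f = f(L/D)·V²/2g = 0.02434·39410·0.3584 = 343.7 m
Minor: ΣK = 6.92; h_m = ΣK·V²/2g = 2.480 m
Total H_L = 343.7 + 2.480 = 346.2 m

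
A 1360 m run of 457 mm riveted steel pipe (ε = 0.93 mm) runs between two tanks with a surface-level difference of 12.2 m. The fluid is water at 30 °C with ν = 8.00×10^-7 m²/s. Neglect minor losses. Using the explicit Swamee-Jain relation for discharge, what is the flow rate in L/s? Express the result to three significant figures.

Swamee-Jain (Type II): Q = -0.965·√(gD⁵h_f/L)·ln[ε/(3.7D) + √(3.17ν²L/(gD³h_f))]
√(gD⁵h_f/L) = √(9.81·0.457⁵·12.2/1360) = 0.04188
ε/(3.7D) = 5.50×10^-4; √(3.17ν²L/(gD³h_f)) = 1.55×10^-5
Q = -0.965·0.04188·ln(5.655×10^-4) = 0.3022 m³/s
Check: V = 1.84 m/s, Re = 1.05×10^6, f = 0.02377, h_f = 12.2 m ≈ 12.2 m ✓

Q ≈ 302 L/s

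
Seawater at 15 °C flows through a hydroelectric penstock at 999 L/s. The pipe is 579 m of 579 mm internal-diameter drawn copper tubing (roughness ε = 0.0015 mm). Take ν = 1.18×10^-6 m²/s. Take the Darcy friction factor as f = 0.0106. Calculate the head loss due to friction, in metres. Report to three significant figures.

h_f ≈ 7.78 m

V = 4Q/(πD²) = 4·0.999/(π·0.579²) = 3.794 m/s
h_f = f(L/D)V²/(2g) = 0.01060·(579/0.579)·3.794²/(2·9.81) = 7.778 m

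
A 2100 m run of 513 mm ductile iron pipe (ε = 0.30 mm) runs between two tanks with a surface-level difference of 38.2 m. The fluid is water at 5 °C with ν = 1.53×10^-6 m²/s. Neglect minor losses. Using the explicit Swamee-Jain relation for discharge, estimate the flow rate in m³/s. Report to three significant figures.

Swamee-Jain (Type II): Q = -0.965·√(gD⁵h_f/L)·ln[ε/(3.7D) + √(3.17ν²L/(gD³h_f))]
√(gD⁵h_f/L) = √(9.81·0.513⁵·38.2/2100) = 0.07963
ε/(3.7D) = 1.58×10^-4; √(3.17ν²L/(gD³h_f)) = 1.76×10^-5
Q = -0.965·0.07963·ln(1.756×10^-4) = 0.6644 m³/s
Check: V = 3.21 m/s, Re = 1.08×10^6, f = 0.01781, h_f = 38.4 m ≈ 38.2 m ✓

Q ≈ 0.664 m³/s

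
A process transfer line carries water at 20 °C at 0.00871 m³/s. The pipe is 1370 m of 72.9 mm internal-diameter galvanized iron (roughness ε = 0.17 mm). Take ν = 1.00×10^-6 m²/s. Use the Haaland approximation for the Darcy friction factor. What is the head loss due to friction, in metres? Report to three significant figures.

V = 4Q/(πD²) = 4·0.00871/(π·0.0729²) = 2.087 m/s
Re = VD/ν = 2.087·0.0729/1.00×10^-6 = 1.52×10^5 → turbulent
ε/D = 0.17/72.9 = 0.00233
Haaland: f = 0.02538
h_f = f(L/D)V²/(2g) = 0.02538·(1370/0.0729)·2.087²/(2·9.81) = 105.9 m

h_f ≈ 106 m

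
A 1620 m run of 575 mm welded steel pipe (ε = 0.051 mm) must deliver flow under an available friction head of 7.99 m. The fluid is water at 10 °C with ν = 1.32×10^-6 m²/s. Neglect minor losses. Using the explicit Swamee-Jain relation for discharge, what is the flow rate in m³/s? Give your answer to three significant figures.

Swamee-Jain (Type II): Q = -0.965·√(gD⁵h_f/L)·ln[ε/(3.7D) + √(3.17ν²L/(gD³h_f))]
√(gD⁵h_f/L) = √(9.81·0.575⁵·7.99/1620) = 0.05515
ε/(3.7D) = 2.40×10^-5; √(3.17ν²L/(gD³h_f)) = 2.45×10^-5
Q = -0.965·0.05515·ln(4.848×10^-5) = 0.5287 m³/s
Check: V = 2.04 m/s, Re = 8.87×10^5, f = 0.01348, h_f = 8.03 m ≈ 7.99 m ✓

Q ≈ 0.529 m³/s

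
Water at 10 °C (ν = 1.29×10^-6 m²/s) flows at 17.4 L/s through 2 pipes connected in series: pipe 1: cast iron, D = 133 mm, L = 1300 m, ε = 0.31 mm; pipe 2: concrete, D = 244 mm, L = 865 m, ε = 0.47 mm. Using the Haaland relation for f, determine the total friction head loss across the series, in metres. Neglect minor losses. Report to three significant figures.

Pipe 1: V = 1.252 m/s, Re = 1.29×10^5, ε/D = 0.00233, f = 0.02553, h_1 = f(L/D)V²/2g = 19.95 m
Pipe 2: V = 0.3721 m/s, Re = 7.04×10^4, ε/D = 0.00193, f = 0.02536, h_2 = f(L/D)V²/2g = 0.6345 m
Series → Q common, losses add: H = Σh = 20.59 m

H ≈ 20.6 m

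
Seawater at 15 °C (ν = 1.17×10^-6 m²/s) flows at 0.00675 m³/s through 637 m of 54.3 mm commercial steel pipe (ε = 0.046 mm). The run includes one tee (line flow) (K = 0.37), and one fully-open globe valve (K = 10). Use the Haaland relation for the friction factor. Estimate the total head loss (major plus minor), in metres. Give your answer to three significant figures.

H_L ≈ 110 m

V = 4Q/(πD²) = 2.915 m/s; V²/2g = 0.4330 m
Re = 1.35×10^5, ε/D = 8.47×10^-4 → f = 0.02085 (Haaland)
Major: h_f = f(L/D)·V²/2g = 0.02085·11731·0.4330 = 105.9 m
Minor: ΣK = 10.4; h_m = ΣK·V²/2g = 4.491 m
Total H_L = 105.9 + 4.491 = 110.4 m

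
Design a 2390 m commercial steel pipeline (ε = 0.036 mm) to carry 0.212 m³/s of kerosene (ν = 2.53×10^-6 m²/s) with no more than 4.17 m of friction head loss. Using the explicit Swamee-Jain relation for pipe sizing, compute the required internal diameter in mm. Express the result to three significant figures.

D ≈ 516 mm

Swamee-Jain (Type III): D = 0.66·[ε^1.25·(LQ²/(gh_f))^4.75 + ν·Q^9.4·(L/(gh_f))^5.2]^0.04
LQ²/(gh_f) = 2.626; L/(gh_f) = 58.42
Term 1 = ε^1.25·(…)^4.75 = 2.73×10^-4; Term 2 = ν·Q^9.4·(…)^5.2 = 0.00181
D = 0.66·(2.73×10^-4 + 0.00181)^0.04 = 0.5155 m = 516 mm
Check: V = 1.02 m/s, Re = 2.07×10^5, f = 0.01605, h_f = 3.91 m ≈ 4.17 m ✓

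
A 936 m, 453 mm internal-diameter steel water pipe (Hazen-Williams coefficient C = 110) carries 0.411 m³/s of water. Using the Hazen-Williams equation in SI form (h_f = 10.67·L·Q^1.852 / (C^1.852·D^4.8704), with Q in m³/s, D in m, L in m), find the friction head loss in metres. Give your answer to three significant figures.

h_f ≈ 15.1 m

h_f = 10.67·936·0.411^1.852 / (110^1.852·0.453^4.8704) = 15.09 m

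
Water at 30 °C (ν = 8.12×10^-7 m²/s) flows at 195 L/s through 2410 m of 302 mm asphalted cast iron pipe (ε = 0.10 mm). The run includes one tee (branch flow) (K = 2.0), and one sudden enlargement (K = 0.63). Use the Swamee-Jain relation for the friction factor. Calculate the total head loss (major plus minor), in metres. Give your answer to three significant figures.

H_L ≈ 49.3 m

V = 4Q/(πD²) = 2.722 m/s; V²/2g = 0.3777 m
Re = 1.01×10^6, ε/D = 3.31×10^-4 → f = 0.01602 (Swamee-Jain)
Major: h_f = f(L/D)·V²/2g = 0.01602·7980·0.3777 = 48.29 m
Minor: ΣK = 2.63; h_m = ΣK·V²/2g = 0.9934 m
Total H_L = 48.29 + 0.9934 = 49.28 m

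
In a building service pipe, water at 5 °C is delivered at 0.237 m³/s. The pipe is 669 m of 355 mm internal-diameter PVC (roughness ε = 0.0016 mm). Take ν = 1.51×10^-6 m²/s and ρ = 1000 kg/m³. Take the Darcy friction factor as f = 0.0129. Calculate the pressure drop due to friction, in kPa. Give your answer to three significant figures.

V = 4Q/(πD²) = 4·0.237/(π·0.355²) = 2.394 m/s
h_f = f(L/D)V²/(2g) = 0.01290·(669/0.355)·2.394²/(2·9.81) = 7.104 m
Δp = ρg·h_f = 1000·9.81·7.104 = 69.69 kPa

Δp ≈ 69.7 kPa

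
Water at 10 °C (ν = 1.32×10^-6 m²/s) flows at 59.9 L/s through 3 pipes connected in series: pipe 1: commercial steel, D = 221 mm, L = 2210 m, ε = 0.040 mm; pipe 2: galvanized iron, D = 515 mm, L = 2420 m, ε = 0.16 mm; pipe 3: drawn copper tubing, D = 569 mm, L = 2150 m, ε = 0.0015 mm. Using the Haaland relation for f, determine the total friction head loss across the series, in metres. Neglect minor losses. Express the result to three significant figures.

Pipe 1: V = 1.562 m/s, Re = 2.61×10^5, ε/D = 1.81×10^-4, f = 0.01617, h_1 = f(L/D)V²/2g = 20.10 m
Pipe 2: V = 0.2876 m/s, Re = 1.12×10^5, ε/D = 3.11×10^-4, f = 0.01892, h_2 = f(L/D)V²/2g = 0.3747 m
Pipe 3: V = 0.2356 m/s, Re = 1.02×10^5, ε/D = 2.64×10^-6, f = 0.01778, h_3 = f(L/D)V²/2g = 0.1900 m
Series → Q common, losses add: H = Σh = 20.67 m

H ≈ 20.7 m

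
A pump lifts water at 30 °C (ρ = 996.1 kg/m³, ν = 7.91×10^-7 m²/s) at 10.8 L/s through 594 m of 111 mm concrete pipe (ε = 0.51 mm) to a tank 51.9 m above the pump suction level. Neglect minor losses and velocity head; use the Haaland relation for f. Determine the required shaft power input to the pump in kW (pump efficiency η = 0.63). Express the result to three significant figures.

P_shaft ≈ 10.4 kW

V = 4Q/(πD²) = 1.116 m/s; Re = 1.57×10^5; ε/D = 0.00459; f = 0.03024
h_f = f(L/D)V²/2g = 10.27 m
Total head H = z + h_f = 51.9 + 10.27 = 62.17 m
P_hyd = ρgQH = 996.1·9.81·0.0108·62.17 = 6.562 kW
P_shaft = P_hyd/η = 6.562/0.63 = 10.42 kW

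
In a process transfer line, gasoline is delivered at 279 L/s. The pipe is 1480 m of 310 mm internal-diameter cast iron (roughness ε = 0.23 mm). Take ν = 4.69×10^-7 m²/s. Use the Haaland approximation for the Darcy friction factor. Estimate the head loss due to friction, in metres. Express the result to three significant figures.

V = 4Q/(πD²) = 4·0.279/(π·0.310²) = 3.697 m/s
Re = VD/ν = 3.697·0.310/4.69×10^-7 = 2.44×10^6 → turbulent
ε/D = 0.23/310 = 7.42×10^-4
Haaland: f = 0.01846
h_f = f(L/D)V²/(2g) = 0.01846·(1480/0.310)·3.697²/(2·9.81) = 61.37 m

h_f ≈ 61.4 m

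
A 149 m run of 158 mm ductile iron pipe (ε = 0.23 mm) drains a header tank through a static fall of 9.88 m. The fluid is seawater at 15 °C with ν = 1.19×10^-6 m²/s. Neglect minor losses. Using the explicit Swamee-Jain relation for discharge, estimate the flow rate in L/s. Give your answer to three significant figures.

Swamee-Jain (Type II): Q = -0.965·√(gD⁵h_f/L)·ln[ε/(3.7D) + √(3.17ν²L/(gD³h_f))]
√(gD⁵h_f/L) = √(9.81·0.158⁵·9.88/149) = 0.008003
ε/(3.7D) = 3.93×10^-4; √(3.17ν²L/(gD³h_f)) = 4.18×10^-5
Q = -0.965·0.008003·ln(4.353×10^-4) = 0.05977 m³/s
Check: V = 3.05 m/s, Re = 4.05×10^5, f = 0.02225, h_f = 9.94 m ≈ 9.88 m ✓

Q ≈ 59.8 L/s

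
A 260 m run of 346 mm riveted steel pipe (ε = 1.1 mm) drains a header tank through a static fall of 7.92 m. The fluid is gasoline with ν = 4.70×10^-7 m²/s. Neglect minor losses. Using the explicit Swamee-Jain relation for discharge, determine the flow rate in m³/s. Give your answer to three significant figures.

Swamee-Jain (Type II): Q = -0.965·√(gD⁵h_f/L)·ln[ε/(3.7D) + √(3.17ν²L/(gD³h_f))]
√(gD⁵h_f/L) = √(9.81·0.346⁵·7.92/260) = 0.03849
ε/(3.7D) = 8.59×10^-4; √(3.17ν²L/(gD³h_f)) = 7.52×10^-6
Q = -0.965·0.03849·ln(8.668×10^-4) = 0.2619 m³/s
Check: V = 2.79 m/s, Re = 2.05×10^6, f = 0.02670, h_f = 7.94 m ≈ 7.92 m ✓

Q ≈ 0.262 m³/s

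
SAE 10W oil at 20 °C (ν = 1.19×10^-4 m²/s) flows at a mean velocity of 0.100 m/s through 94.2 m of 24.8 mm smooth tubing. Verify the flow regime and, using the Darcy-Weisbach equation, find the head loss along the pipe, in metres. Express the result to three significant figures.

Re = VD/ν = 0.100·0.02480/1.19×10^-4 = 20.8 → laminar (Re < 2300)
f = 64/Re = 3.071
h_f = f(L/D)V²/(2g) = 3.071·(94.2/0.02480)·0.100²/(2·9.81) = 5.945 m

h_f ≈ 5.95 m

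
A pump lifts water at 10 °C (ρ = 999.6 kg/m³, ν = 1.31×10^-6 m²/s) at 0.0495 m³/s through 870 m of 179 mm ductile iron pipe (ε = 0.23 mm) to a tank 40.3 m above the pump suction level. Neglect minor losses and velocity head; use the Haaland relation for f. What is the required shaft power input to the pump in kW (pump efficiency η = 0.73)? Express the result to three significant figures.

P_shaft ≈ 40.6 kW

V = 4Q/(πD²) = 1.967 m/s; Re = 2.69×10^5; ε/D = 0.00128; f = 0.02173
h_f = f(L/D)V²/2g = 20.83 m
Total head H = z + h_f = 40.3 + 20.83 = 61.13 m
P_hyd = ρgQH = 999.6·9.81·0.0495·61.13 = 29.67 kW
P_shaft = P_hyd/η = 29.67/0.73 = 40.65 kW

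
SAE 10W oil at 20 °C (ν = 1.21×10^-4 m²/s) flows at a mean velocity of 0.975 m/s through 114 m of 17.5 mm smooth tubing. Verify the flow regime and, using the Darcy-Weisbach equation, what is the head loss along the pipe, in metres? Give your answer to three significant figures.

h_f ≈ 143 m

Re = VD/ν = 0.975·0.01750/1.21×10^-4 = 141 → laminar (Re < 2300)
f = 64/Re = 0.4539
h_f = f(L/D)V²/(2g) = 0.4539·(114/0.01750)·0.975²/(2·9.81) = 143.3 m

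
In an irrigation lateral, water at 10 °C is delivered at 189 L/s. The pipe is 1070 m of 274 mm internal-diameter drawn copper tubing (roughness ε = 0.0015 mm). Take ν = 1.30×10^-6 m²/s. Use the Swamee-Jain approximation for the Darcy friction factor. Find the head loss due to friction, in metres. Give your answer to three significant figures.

V = 4Q/(πD²) = 4·0.189/(π·0.274²) = 3.205 m/s
Re = VD/ν = 3.205·0.274/1.30×10^-6 = 6.76×10^5 → turbulent
ε/D = 0.0015/274 = 5.47×10^-6
Swamee-Jain: f = 0.01252
h_f = f(L/D)V²/(2g) = 0.01252·(1070/0.274)·3.205²/(2·9.81) = 25.60 m

h_f ≈ 25.6 m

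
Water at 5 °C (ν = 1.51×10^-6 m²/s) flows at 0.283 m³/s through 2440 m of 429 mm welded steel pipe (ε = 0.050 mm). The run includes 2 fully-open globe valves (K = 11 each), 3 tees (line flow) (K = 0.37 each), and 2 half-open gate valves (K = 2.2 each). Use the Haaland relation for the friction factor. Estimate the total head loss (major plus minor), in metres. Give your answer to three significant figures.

H_L ≈ 21.2 m

V = 4Q/(πD²) = 1.958 m/s; V²/2g = 0.1954 m
Re = 5.56×10^5, ε/D = 1.17×10^-4 → f = 0.01428 (Haaland)
Major: h_f = f(L/D)·V²/2g = 0.01428·5688·0.1954 = 15.87 m
Minor: ΣK = 27.5; h_m = ΣK·V²/2g = 5.375 m
Total H_L = 15.87 + 5.375 = 21.25 m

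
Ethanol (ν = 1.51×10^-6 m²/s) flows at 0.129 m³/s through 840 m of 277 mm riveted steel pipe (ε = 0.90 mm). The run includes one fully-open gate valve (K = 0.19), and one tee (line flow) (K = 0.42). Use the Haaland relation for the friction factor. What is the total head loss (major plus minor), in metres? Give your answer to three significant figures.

V = 4Q/(πD²) = 2.141 m/s; V²/2g = 0.2336 m
Re = 3.93×10^5, ε/D = 0.00325 → f = 0.02711 (Haaland)
Major: h_f = f(L/D)·V²/2g = 0.02711·3032·0.2336 = 19.20 m
Minor: ΣK = 0.610; h_m = ΣK·V²/2g = 0.1425 m
Total H_L = 19.20 + 0.1425 = 19.34 m

H_L ≈ 19.3 m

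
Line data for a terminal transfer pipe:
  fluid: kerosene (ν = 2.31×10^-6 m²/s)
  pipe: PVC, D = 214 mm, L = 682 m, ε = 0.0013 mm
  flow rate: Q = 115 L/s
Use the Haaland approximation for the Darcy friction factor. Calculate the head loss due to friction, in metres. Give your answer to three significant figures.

V = 4Q/(πD²) = 4·0.115/(π·0.214²) = 3.197 m/s
Re = VD/ν = 3.197·0.214/2.31×10^-6 = 2.96×10^5 → turbulent
ε/D = 0.0013/214 = 6.07×10^-6
Haaland: f = 0.01442
h_f = f(L/D)V²/(2g) = 0.01442·(682/0.214)·3.197²/(2·9.81) = 23.95 m

h_f ≈ 24.0 m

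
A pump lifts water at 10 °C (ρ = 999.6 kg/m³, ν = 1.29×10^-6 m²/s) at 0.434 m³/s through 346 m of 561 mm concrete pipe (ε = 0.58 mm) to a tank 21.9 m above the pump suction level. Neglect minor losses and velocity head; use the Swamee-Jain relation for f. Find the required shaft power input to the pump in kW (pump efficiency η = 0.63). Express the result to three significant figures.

V = 4Q/(πD²) = 1.756 m/s; Re = 7.64×10^5; ε/D = 0.00103; f = 0.02028
h_f = f(L/D)V²/2g = 1.966 m
Total head H = z + h_f = 21.9 + 1.966 = 23.87 m
P_hyd = ρgQH = 999.6·9.81·0.434·23.87 = 101.6 kW
P_shaft = P_hyd/η = 101.6/0.63 = 161.2 kW

P_shaft ≈ 161 kW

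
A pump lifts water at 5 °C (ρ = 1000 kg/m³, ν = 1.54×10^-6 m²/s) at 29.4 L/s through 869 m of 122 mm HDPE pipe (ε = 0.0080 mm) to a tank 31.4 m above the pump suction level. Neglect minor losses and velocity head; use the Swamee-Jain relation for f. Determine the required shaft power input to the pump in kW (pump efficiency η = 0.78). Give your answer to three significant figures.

P_shaft ≈ 25.3 kW

V = 4Q/(πD²) = 2.515 m/s; Re = 1.99×10^5; ε/D = 6.56×10^-5; f = 0.01612
h_f = f(L/D)V²/2g = 37.02 m
Total head H = z + h_f = 31.4 + 37.02 = 68.42 m
P_hyd = ρgQH = 1000·9.81·0.0294·68.42 = 19.73 kW
P_shaft = P_hyd/η = 19.73/0.78 = 25.30 kW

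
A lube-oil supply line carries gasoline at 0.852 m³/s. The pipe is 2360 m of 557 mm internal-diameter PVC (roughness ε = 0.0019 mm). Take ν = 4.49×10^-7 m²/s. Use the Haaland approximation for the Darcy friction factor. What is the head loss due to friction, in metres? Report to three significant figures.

V = 4Q/(πD²) = 4·0.852/(π·0.557²) = 3.497 m/s
Re = VD/ν = 3.497·0.557/4.49×10^-7 = 4.34×10^6 → turbulent
ε/D = 0.0019/557 = 3.41×10^-6
Haaland: f = 0.009345
h_f = f(L/D)V²/(2g) = 0.009345·(2360/0.557)·3.497²/(2·9.81) = 24.67 m

h_f ≈ 24.7 m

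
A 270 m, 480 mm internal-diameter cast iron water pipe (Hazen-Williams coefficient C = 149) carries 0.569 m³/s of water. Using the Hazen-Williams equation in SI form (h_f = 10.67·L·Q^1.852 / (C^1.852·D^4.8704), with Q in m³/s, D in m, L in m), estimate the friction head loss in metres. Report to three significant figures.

h_f = 10.67·270·0.569^1.852 / (149^1.852·0.480^4.8704) = 3.418 m

h_f ≈ 3.42 m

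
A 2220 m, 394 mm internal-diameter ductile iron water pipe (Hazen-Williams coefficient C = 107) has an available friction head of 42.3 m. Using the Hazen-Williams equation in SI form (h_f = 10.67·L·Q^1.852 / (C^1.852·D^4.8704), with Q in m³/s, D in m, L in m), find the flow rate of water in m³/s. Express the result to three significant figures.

Q ≈ 0.303 m³/s

Rearranging: Q = [h_f·C^1.852·D^4.8704 / (10.67·L)]^(1/1.852)
Q = [42.3·107^1.852·0.394^4.8704 / (10.67·2220)]^0.540 = 0.3032 m³/s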